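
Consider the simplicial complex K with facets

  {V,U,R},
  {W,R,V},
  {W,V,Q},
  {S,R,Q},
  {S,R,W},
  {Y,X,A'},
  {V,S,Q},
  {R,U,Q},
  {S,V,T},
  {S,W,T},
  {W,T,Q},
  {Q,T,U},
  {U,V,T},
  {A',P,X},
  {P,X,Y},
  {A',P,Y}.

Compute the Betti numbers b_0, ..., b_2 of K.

b_0 = 2, b_1 = 0, b_2 = 1.

K has 11 vertices, 24 edges, 16 triangles.
rank ∂_0 = 0, rank ∂_1 = 9 ⇒ b_0 = 11 − 0 − 9 = 2; all invariant factors of ∂_1 are 1 so no torsion. So H_0 = Z^2.
rank ∂_1 = 9, rank ∂_2 = 15 ⇒ b_1 = 24 − 9 − 15 = 0; ∂_2 has invariant factor(s) [2] giving torsion. So H_1 = Z/2.
rank ∂_2 = 15, rank ∂_3 = 0 ⇒ b_2 = 16 − 15 − 0 = 1. So H_2 = Z.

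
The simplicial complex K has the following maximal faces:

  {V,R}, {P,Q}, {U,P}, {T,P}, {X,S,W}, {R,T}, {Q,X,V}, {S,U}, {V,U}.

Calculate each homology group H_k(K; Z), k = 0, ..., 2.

K has 9 vertices, 13 edges, 2 triangles.
rank ∂_0 = 0, rank ∂_1 = 8 ⇒ b_0 = 9 − 0 − 8 = 1; all invariant factors of ∂_1 are 1 so no torsion. So H_0 = Z.
rank ∂_1 = 8, rank ∂_2 = 2 ⇒ b_1 = 13 − 8 − 2 = 3; all invariant factors of ∂_2 are 1 so no torsion. So H_1 = Z^3.
rank ∂_2 = 2, rank ∂_3 = 0 ⇒ b_2 = 2 − 2 − 0 = 0. So H_2 = 0.

H_0 ≅ Z,  H_1 ≅ Z^3,  H_2 = 0.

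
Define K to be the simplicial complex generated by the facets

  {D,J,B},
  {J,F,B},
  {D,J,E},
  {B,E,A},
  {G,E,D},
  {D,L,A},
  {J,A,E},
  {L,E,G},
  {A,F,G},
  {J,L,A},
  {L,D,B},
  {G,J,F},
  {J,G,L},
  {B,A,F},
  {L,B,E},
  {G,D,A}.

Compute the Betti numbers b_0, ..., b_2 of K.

b_0 = 1, b_1 = 2, b_2 = 1.

Order the vertices as A < B < D < E < F < G < J < L. Listing each simplex with vertices in this order, K has dimension 2 with simplices:

  0-simplices (8): A, B, D, E, F, G, J, L
  1-simplices (24): AB, AD, AE, AF, AG, AJ, AL, BD, BE, BF, BJ, BL, DE, DG, DJ, DL, EG, EJ, EL, FG, FJ, GJ, GL, JL
  2-simplices (16): ABE, ABF, ADG, ADL, AEJ, AFG, AJL, BDJ, BDL, BEL, BFJ, DEG, DEJ, EGL, FGJ, GJL

Hence C_0 ≅ Z^8, C_1 ≅ Z^24, C_2 ≅ Z^16.

Boundary ∂_1: C_1 → C_0 sends each edge [p,q] (with p < q) to q − p. For instance
  ∂AL = L − A.
As a 8×24 matrix over Z this has rank 7, with invariant factors (1,1,1,1,1,1,1).

∂_2: C_2 → C_1 acts by ∂[p,q,r] = [q,r] − [p,r] + [p,q]. For instance
  ∂DEG = EG − DG + DE,
  ∂ADL = DL − AL + AD.
As a 24×16 matrix over Z this has rank 15, with invariant factors (1,1,1,1,1,1,1,1,1,1,1,1,1,1,1).

Now H_k = ker ∂_k / im ∂_{k+1}, so:

  H_0: rank C_0 − rank ∂_1 = 8 − 7 = 1, and the invariant factors of ∂_1 are all 1, so H_0 ≅ Z.
  H_1: rank ker ∂_1 − rank ∂_2 = (24 − 7) − 15 = 2, and the invariant factors of ∂_2 are all 1, so H_1 ≅ Z^2.
  H_2: rank ker ∂_2 − rank ∂_3 = (16 − 15) − 0 = 1, and there is no ∂_3, so H_2 ≅ Z.

Hence the Betti numbers are b_0 = 1, b_1 = 2, b_2 = 1.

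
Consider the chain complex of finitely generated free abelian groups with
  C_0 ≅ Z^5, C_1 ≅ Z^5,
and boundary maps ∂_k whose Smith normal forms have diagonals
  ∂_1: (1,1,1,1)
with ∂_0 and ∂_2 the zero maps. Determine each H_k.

H_0: b_0 = 5 − 0 − 4 = 1; torsion from ∂_1 factors > 1: none. So H_0 = Z.
H_1: b_1 = 5 − 4 − 0 = 1; torsion from ∂_2 factors > 1: none. So H_1 = Z.

H_0 = Z,  H_1 = Z.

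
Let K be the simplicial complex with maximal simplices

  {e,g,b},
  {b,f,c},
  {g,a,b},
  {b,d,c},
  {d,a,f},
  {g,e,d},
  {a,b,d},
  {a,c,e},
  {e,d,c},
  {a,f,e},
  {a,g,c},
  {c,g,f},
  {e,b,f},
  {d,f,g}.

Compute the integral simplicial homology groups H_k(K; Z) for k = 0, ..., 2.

Fix the vertex order a < b < c < d < e < f < g and write every simplex with vertices in increasing order. Then dim K = 2 and the simplices of K are:

  0-simplices (7): a, b, c, d, e, f, g
  1-simplices (21): ab, ac, ad, ae, af, ag, bc, bd, be, bf, bg, cd, ce, cf, cg, de, df, dg, ef, eg, fg
  2-simplices (14): abd, abg, ace, acg, adf, aef, bcd, bcf, bef, beg, cde, cfg, deg, dfg

Hence C_0 ≅ Z^7, C_1 ≅ Z^21, C_2 ≅ Z^14.

∂_1: C_1 → C_0 maps an edge to its endpoints' difference, ∂[p,q] = q − p. For instance
  ∂ag = g − a.
The resulting 7×21 matrix has rank 6, and its Smith normal form has invariant factors (1,1,1,1,1,1).

The boundary map ∂_2: C_2 → C_1 maps a triangle to the signed sum of its edges. For instance
  ∂aef = ef − af + ae,
  ∂bef = ef − bf + be.
The 21×14 boundary matrix has rank 13 and Smith normal form diag(1,1,1,1,1,1,1,1,1,1,1,1,1).

Computing H_k = (kernel of ∂_k) / (image of ∂_{k+1}):

  H_0: rank C_0 − rank ∂_1 = 7 − 6 = 1, and the invariant factors of ∂_1 are all 1, so H_0 ≅ Z.
  H_1: rank ker ∂_1 − rank ∂_2 = (21 − 6) − 13 = 2, and the invariant factors of ∂_2 are all 1, so H_1 ≅ Z^2.
  H_2: rank ker ∂_2 − rank ∂_3 = (14 − 13) − 0 = 1, and there is no ∂_3, so H_2 ≅ Z.

H_0 = Z,  H_1 = Z^2,  H_2 = Z.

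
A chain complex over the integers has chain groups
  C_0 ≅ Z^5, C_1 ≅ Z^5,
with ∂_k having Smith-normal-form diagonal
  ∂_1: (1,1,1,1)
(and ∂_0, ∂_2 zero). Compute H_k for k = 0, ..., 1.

H_0: b_0 = 5 − 0 − 4 = 1; torsion from ∂_1 factors > 1: none. So H_0 ≅ Z.
H_1: b_1 = 5 − 4 − 0 = 1; torsion from ∂_2 factors > 1: none. So H_1 ≅ Z.

H_0 ≅ Z,  H_1 ≅ Z.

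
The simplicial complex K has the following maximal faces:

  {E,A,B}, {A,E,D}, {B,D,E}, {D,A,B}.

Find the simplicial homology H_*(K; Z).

K has 4 vertices, 6 edges, 4 triangles.
rank ∂_0 = 0, rank ∂_1 = 3 ⇒ b_0 = 4 − 0 − 3 = 1; all invariant factors of ∂_1 are 1 so no torsion. So H_0 ≅ Z.
rank ∂_1 = 3, rank ∂_2 = 3 ⇒ b_1 = 6 − 3 − 3 = 0; all invariant factors of ∂_2 are 1 so no torsion. So H_1 ≅ 0.
rank ∂_2 = 3, rank ∂_3 = 0 ⇒ b_2 = 4 − 3 − 0 = 1. So H_2 ≅ Z.

H_0 ≅ Z,  H_1 = 0,  H_2 ≅ Z.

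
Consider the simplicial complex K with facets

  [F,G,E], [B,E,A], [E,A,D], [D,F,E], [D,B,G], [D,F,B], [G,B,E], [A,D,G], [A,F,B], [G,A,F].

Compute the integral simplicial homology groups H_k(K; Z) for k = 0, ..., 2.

H_0 = Z,  H_1 = Z_2,  H_2 = 0.

Fix the vertex order A < B < D < E < F < G and write every simplex with vertices in increasing order. Then dim K = 2 and the simplices of K are:

  0-simplices (6): A, B, D, E, F, G
  1-simplices (15): AB, AD, AE, AF, AG, BD, BE, BF, BG, DE, DF, DG, EF, EG, FG
  2-simplices (10): ABE, ABF, ADE, ADG, AFG, BDF, BDG, BEG, DEF, EFG

Hence C_0 ≅ Z^6, C_1 ≅ Z^15, C_2 ≅ Z^10.

Boundary ∂_1: C_1 → C_0 sends each edge [p,q] (with p < q) to q − p.
As a 6×15 matrix over Z this has rank 5, with invariant factors (1,1,1,1,1).

∂_2: C_2 → C_1 sends each 2-simplex [p,q,r] to [q,r] − [p,r] + [p,q]. For instance
  ∂ABF = BF − AF + AB,
  ∂EFG = FG − EG + EF.
The resulting 15×10 matrix has rank 10, and its Smith normal form has invariant factors (1,1,1,1,1,1,1,1,1,2).

From H_k ≅ ker(∂_k) / im(∂_{k+1}) we obtain:

  H_0: rank C_0 − rank ∂_1 = 6 − 5 = 1, and the invariant factors of ∂_1 are all 1, so H_0 = Z.
  H_1: rank ker ∂_1 − rank ∂_2 = (15 − 5) − 10 = 0, and ∂_2 has invariant factor 2 > 1, so H_1 = Z_2.
  H_2: rank ker ∂_2 − rank ∂_3 = (10 − 10) − 0 = 0, and there is no ∂_3, so H_2 = 0.

As a check, the Euler characteristic is 6 − 15 + 10 = 1, which agrees with 1 − 0 + 0 = 1.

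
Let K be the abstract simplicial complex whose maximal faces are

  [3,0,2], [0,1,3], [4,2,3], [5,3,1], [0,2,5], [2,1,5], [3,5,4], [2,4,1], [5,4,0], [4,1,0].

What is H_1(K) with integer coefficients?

We work with the vertex ordering 0 < 1 < 2 < 3 < 4 < 5. The simplices of K, each written with vertices in increasing order, are:

  0-simplices (6): [0], [1], [2], [3], [4], [5]
  1-simplices (15): [0,1], [0,2], [0,3], [0,4], [0,5], [1,2], [1,3], [1,4], [1,5], [2,3], [2,4], [2,5], [3,4], [3,5], [4,5]
  2-simplices (10): [0,1,3], [0,1,4], [0,2,3], [0,2,5], [0,4,5], [1,2,4], [1,2,5], [1,3,5], [2,3,4], [3,4,5]

Hence C_0 ≅ Z^6, C_1 ≅ Z^15, C_2 ≅ Z^10.

Boundary ∂_1: C_1 → C_0 sends each edge [p,q] (with p < q) to q − p.
The resulting 6×15 matrix has rank 5, and its Smith normal form has invariant factors (1,1,1,1,1).

Boundary ∂_2: C_2 → C_1 sends each 2-simplex [p,q,r] to [q,r] − [p,r] + [p,q]. For instance
  ∂[0,1,4] = [1,4] − [0,4] + [0,1],
  ∂[2,3,4] = [3,4] − [2,4] + [2,3].
As a 15×10 matrix over Z this has rank 10, with invariant factors (1,1,1,1,1,1,1,1,1,2).

From H_k ≅ ker(∂_k) / im(∂_{k+1}) we obtain:

  H_1: rank ker ∂_1 − rank ∂_2 = (15 − 5) − 10 = 0, and ∂_2 has invariant factor 2 > 1, so H_1 ≅ Z/2.

H_1 ≅ Z/2.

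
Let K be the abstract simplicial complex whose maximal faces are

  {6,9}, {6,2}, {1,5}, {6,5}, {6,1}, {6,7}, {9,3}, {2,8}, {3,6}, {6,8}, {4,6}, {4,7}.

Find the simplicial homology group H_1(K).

Order the vertices as 1 < 2 < 3 < 4 < 5 < 6 < 7 < 8 < 9. Listing each simplex with vertices in this order, K has dimension 1 with simplices:

  0-simplices (9): [1], [2], [3], [4], [5], [6], [7], [8], [9]
  1-simplices (12): [1,5], [1,6], [2,6], [2,8], [3,6], [3,9], [4,6], [4,7], [5,6], [6,7], [6,8], [6,9]

giving chain groups C_0 ≅ Z^9, C_1 ≅ Z^12.

The boundary map ∂_1: C_1 → C_0 sends each edge [p,q] (with p < q) to q − p.
This gives a 9×12 integer matrix of rank 8; reducing to Smith normal form yields diagonal entries (1,1,1,1,1,1,1,1).

From H_k ≅ ker(∂_k) / im(∂_{k+1}) we obtain:

  H_1: rank ker ∂_1 − rank ∂_2 = (12 − 8) − 0 = 4, and there is no ∂_2, so H_1 = Z^4.

H_1 = Z^4.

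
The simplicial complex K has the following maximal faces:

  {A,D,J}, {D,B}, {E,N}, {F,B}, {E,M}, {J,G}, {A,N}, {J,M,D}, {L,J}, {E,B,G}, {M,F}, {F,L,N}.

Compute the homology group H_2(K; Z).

Take the total order A < B < D < E < F < G < J < L < M < N on the vertex set. Then K (dimension 2) consists of the simplices:

  0-simplices (10): A, B, D, E, F, G, J, L, M, N
  1-simplices (19): AD, AJ, AN, BD, BE, BF, BG, DJ, DM, EG, EM, EN, FL, FM, FN, GJ, JL, JM, LN
  2-simplices (4): ADJ, BEG, DJM, FLN

Hence C_0 ≅ Z^10, C_1 ≅ Z^19, C_2 ≅ Z^4.

Boundary ∂_1: C_1 → C_0 sends each edge [p,q] (with p < q) to q − p. For instance
  ∂EG = G − E.
The 10×19 boundary matrix has rank 9 and Smith normal form diag(1,1,1,1,1,1,1,1,1).

∂_2: C_2 → C_1 sends each 2-simplex [p,q,r] to [q,r] − [p,r] + [p,q]. For instance
  ∂ADJ = DJ − AJ + AD,
  ∂DJM = JM − DM + DJ.
As a 19×4 matrix over Z this has rank 4, with invariant factors (1,1,1,1).

Computing H_k = (kernel of ∂_k) / (image of ∂_{k+1}):

  H_2: rank ker ∂_2 − rank ∂_3 = (4 − 4) − 0 = 0, and there is no ∂_3, so H_2 ≅ 0.

H_2 ≅ 0.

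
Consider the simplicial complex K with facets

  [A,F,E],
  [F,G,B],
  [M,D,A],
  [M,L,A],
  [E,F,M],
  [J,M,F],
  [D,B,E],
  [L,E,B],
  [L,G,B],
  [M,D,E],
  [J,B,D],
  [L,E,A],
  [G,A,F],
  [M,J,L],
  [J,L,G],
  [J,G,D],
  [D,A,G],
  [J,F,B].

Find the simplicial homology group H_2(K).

H_2 ≅ 0.

Order the vertices as A < B < D < E < F < G < J < L < M. Listing each simplex with vertices in this order, K has dimension 2 with simplices:

  0-simplices (9): A, B, D, E, F, G, J, L, M
  1-simplices (27): AD, AE, AF, AG, AL, AM, BD, BE, BF, BG, BJ, BL, DE, DG, DJ, DM, EF, EL, EM, FG, FJ, FM, GJ, GL, JL, JM, LM
  2-simplices (18): ADG, ADM, AEF, AEL, AFG, ALM, BDE, BDJ, BEL, BFG, BFJ, BGL, DEM, DGJ, EFM, FJM, GJL, JLM

so the chain groups are C_0 ≅ Z^9, C_1 ≅ Z^27, C_2 ≅ Z^18.

∂_1: C_1 → C_0 is given by ∂[p,q] = [q] − [p]. For instance
  ∂AG = G − A.
The resulting 9×27 matrix has rank 8, and its Smith normal form has invariant factors (1,1,1,1,1,1,1,1).

Boundary ∂_2: C_2 → C_1 sends each 2-simplex [p,q,r] to [q,r] − [p,r] + [p,q]. For instance
  ∂BDJ = DJ − BJ + BD,
  ∂DGJ = GJ − DJ + DG.
This gives a 27×18 integer matrix of rank 18; reducing to Smith normal form yields diagonal entries (1,1,1,1,1,1,1,1,1,1,1,1,1,1,1,1,1,2).

Reading off H_k = ker ∂_k / im ∂_{k+1}:

  H_2: rank ker ∂_2 − rank ∂_3 = (18 − 18) − 0 = 0, and there is no ∂_3, so H_2 ≅ 0.

(K is a triangulation of the Klein bottle.)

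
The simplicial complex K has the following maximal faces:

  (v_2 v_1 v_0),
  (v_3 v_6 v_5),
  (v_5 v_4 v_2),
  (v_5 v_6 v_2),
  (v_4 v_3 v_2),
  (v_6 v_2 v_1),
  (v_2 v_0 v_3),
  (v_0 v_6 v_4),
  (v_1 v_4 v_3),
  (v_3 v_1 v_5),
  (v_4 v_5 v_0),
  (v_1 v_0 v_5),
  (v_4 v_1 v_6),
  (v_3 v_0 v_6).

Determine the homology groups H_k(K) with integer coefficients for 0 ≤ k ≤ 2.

K has 7 vertices, 21 edges, 14 triangles.
rank ∂_0 = 0, rank ∂_1 = 6 ⇒ b_0 = 7 − 0 − 6 = 1; all invariant factors of ∂_1 are 1 so no torsion. So H_0 ≅ Z.
rank ∂_1 = 6, rank ∂_2 = 13 ⇒ b_1 = 21 − 6 − 13 = 2; all invariant factors of ∂_2 are 1 so no torsion. So H_1 ≅ Z^2.
rank ∂_2 = 13, rank ∂_3 = 0 ⇒ b_2 = 14 − 13 − 0 = 1. So H_2 ≅ Z.

H_0 ≅ Z,  H_1 ≅ Z^2,  H_2 ≅ Z.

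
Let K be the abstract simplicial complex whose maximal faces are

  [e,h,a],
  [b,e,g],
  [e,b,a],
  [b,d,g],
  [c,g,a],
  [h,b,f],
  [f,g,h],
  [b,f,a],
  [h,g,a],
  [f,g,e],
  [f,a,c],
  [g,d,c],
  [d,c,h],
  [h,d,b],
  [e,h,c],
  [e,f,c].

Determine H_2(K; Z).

We work with the vertex ordering a < b < c < d < e < f < g < h. The simplices of K, each written with vertices in increasing order, are:

  0-simplices (8): a, b, c, d, e, f, g, h
  1-simplices (24): ab, ac, ae, af, ag, ah, bd, be, bf, bg, bh, cd, ce, cf, cg, ch, dg, dh, ef, eg, eh, fg, fh, gh
  2-simplices (16): abe, abf, acf, acg, aeh, agh, bdg, bdh, beg, bfh, cdg, cdh, cef, ceh, efg, fgh

so the chain groups are C_0 ≅ Z^8, C_1 ≅ Z^24, C_2 ≅ Z^16.

The boundary map ∂_1: C_1 → C_0 is given by ∂[p,q] = [q] − [p].
This gives a 8×24 integer matrix of rank 7; reducing to Smith normal form yields diagonal entries (1,1,1,1,1,1,1).

Boundary ∂_2: C_2 → C_1 sends each 2-simplex [p,q,r] to [q,r] − [p,r] + [p,q]. For instance
  ∂agh = gh − ah + ag,
  ∂bdg = dg − bg + bd.
The 24×16 boundary matrix has rank 15 and Smith normal form diag(1,1,1,1,1,1,1,1,1,1,1,1,1,1,1).

Reading off H_k = ker ∂_k / im ∂_{k+1}:

  H_2: rank ker ∂_2 − rank ∂_3 = (16 − 15) − 0 = 1, and there is no ∂_3, so H_2 = Z.

H_2 ≅ Z.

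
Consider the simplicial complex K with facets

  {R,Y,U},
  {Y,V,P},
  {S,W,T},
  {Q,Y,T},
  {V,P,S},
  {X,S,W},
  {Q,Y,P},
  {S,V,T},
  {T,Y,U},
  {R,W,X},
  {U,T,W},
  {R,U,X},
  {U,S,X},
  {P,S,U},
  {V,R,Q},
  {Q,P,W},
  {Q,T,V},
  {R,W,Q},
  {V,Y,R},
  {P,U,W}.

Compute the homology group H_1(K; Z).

Take the total order P < Q < R < S < T < U < V < W < X < Y on the vertex set. Then K (dimension 2) consists of the simplices:

  0-simplices (10): P, Q, R, S, T, U, V, W, X, Y
  1-simplices (30): PQ, PS, PU, PV, PW, PY, QR, QT, QV, QW, QY, RU, RV, RW, RX, RY, ST, SU, SV, SW, SX, TU, TV, TW, TY, UW, UX, UY, VY, WX
  2-simplices (20): PQW, PQY, PSU, PSV, PUW, PVY, QRV, QRW, QTV, QTY, RUX, RUY, RVY, RWX, STV, STW, SUX, SWX, TUW, TUY

so the chain groups are C_0 ≅ Z^10, C_1 ≅ Z^30, C_2 ≅ Z^20.

Boundary ∂_1: C_1 → C_0 sends each edge [p,q] (with p < q) to q − p.
The 10×30 boundary matrix has rank 9 and Smith normal form diag(1,1,1,1,1,1,1,1,1).

Boundary ∂_2: C_2 → C_1 maps a triangle to the signed sum of its edges. For instance
  ∂PVY = VY − PY + PV,
  ∂RWX = WX − RX + RW.
As a 30×20 matrix over Z this has rank 20, with invariant factors (1,1,1,1,1,1,1,1,1,1,1,1,1,1,1,1,1,1,1,2).

Computing H_k = (kernel of ∂_k) / (image of ∂_{k+1}):

  H_1: rank ker ∂_1 − rank ∂_2 = (30 − 9) − 20 = 1, and ∂_2 has invariant factor 2 > 1, so H_1 ≅ Z × Z/2.

H_1 ≅ Z × Z/2.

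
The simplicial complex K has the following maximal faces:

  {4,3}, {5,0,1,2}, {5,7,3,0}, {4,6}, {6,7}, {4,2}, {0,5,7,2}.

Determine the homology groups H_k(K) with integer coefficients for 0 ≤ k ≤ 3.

Fix the vertex order 0 < 1 < 2 < 3 < 4 < 5 < 6 < 7 and write every simplex with vertices in increasing order. Then dim K = 3 and the simplices of K are:

  0-simplices (8): [0], [1], [2], [3], [4], [5], [6], [7]
  1-simplices (16): [0,1], [0,2], [0,3], [0,5], [0,7], [1,2], [1,5], [2,4], [2,5], [2,7], [3,4], [3,5], [3,7], [4,6], [5,7], [6,7]
  2-simplices (10): [0,1,2], [0,1,5], [0,2,5], [0,2,7], [0,3,5], [0,3,7], [0,5,7], [1,2,5], [2,5,7], [3,5,7]
  3-simplices (3): [0,1,2,5], [0,2,5,7], [0,3,5,7]

so the chain groups are C_0 ≅ Z^8, C_1 ≅ Z^16, C_2 ≅ Z^10, C_3 ≅ Z^3.

Boundary ∂_1: C_1 → C_0 is given by ∂[p,q] = [q] − [p].
The resulting 8×16 matrix has rank 7, and its Smith normal form has invariant factors (1,1,1,1,1,1,1).

∂_2: C_2 → C_1 maps a triangle to the signed sum of its edges. For instance
  ∂[0,5,7] = [5,7] − [0,7] + [0,5],
  ∂[0,2,7] = [2,7] − [0,7] + [0,2].
As a 16×10 matrix over Z this has rank 7, with invariant factors (1,1,1,1,1,1,1).

Boundary ∂_3: C_3 → C_2 sends each 3-simplex σ to the alternating sum Σ_i (−1)^i (σ with its i-th vertex removed). For instance
  ∂[0,3,5,7] = [3,5,7] − [0,5,7] + [0,3,7] − [0,3,5],
  ∂[0,2,5,7] = [2,5,7] − [0,5,7] + [0,2,7] − [0,2,5].
The 10×3 boundary matrix has rank 3 and Smith normal form diag(1,1,1).

Reading off H_k = ker ∂_k / im ∂_{k+1}:

  H_0: rank C_0 − rank ∂_1 = 8 − 7 = 1, and the invariant factors of ∂_1 are all 1, so H_0 ≅ Z.
  H_1: rank ker ∂_1 − rank ∂_2 = (16 − 7) − 7 = 2, and the invariant factors of ∂_2 are all 1, so H_1 ≅ Z^2.
  H_2: rank ker ∂_2 − rank ∂_3 = (10 − 7) − 3 = 0, and the invariant factors of ∂_3 are all 1, so H_2 ≅ 0.
  H_3: rank ker ∂_3 − rank ∂_4 = (3 − 3) − 0 = 0, and there is no ∂_4, so H_3 ≅ 0.

H_0 ≅ Z,  H_1 ≅ Z^2,  H_2 = 0,  H_3 = 0.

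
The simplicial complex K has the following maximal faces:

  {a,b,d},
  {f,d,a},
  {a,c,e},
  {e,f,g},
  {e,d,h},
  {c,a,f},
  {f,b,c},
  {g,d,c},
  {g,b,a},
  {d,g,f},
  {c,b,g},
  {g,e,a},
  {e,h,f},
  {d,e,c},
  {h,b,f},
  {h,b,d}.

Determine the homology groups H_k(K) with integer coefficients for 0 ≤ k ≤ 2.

We work with the vertex ordering a < b < c < d < e < f < g < h. The simplices of K, each written with vertices in increasing order, are:

  0-simplices (8): a, b, c, d, e, f, g, h
  1-simplices (24): ab, ac, ad, ae, af, ag, bc, bd, bf, bg, bh, cd, ce, cf, cg, de, df, dg, dh, ef, eg, eh, fg, fh
  2-simplices (16): abd, abg, ace, acf, adf, aeg, bcf, bcg, bdh, bfh, cde, cdg, deh, dfg, efg, efh

so the chain groups are C_0 ≅ Z^8, C_1 ≅ Z^24, C_2 ≅ Z^16.

∂_1: C_1 → C_0 is given by ∂[p,q] = [q] − [p]. For instance
  ∂bg = g − b.
The 8×24 boundary matrix has rank 7 and Smith normal form diag(1,1,1,1,1,1,1).

∂_2: C_2 → C_1 acts by ∂[p,q,r] = [q,r] − [p,r] + [p,q]. For instance
  ∂bcf = cf − bf + bc,
  ∂deh = eh − dh + de.
As a 24×16 matrix over Z this has rank 15, with invariant factors (1,1,1,1,1,1,1,1,1,1,1,1,1,1,1).

From H_k ≅ ker(∂_k) / im(∂_{k+1}) we obtain:

  H_0: rank C_0 − rank ∂_1 = 8 − 7 = 1, and the invariant factors of ∂_1 are all 1, so H_0 ≅ Z.
  H_1: rank ker ∂_1 − rank ∂_2 = (24 − 7) − 15 = 2, and the invariant factors of ∂_2 are all 1, so H_1 ≅ Z^2.
  H_2: rank ker ∂_2 − rank ∂_3 = (16 − 15) − 0 = 1, and there is no ∂_3, so H_2 ≅ Z.

(K is a triangulation of the torus T^2.)

H_0 = Z,  H_1 = Z^2,  H_2 = Z.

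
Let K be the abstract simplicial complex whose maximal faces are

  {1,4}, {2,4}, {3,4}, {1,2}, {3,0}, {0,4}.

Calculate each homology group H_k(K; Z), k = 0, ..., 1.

Fix the vertex order 0 < 1 < 2 < 3 < 4 and write every simplex with vertices in increasing order. Then dim K = 1 and the simplices of K are:

  0-simplices (5): [0], [1], [2], [3], [4]
  1-simplices (6): [0,3], [0,4], [1,2], [1,4], [2,4], [3,4]

Hence C_0 ≅ Z^5, C_1 ≅ Z^6.

The boundary map ∂_1: C_1 → C_0 sends each edge [p,q] (with p < q) to q − p. For instance
  ∂[1,2] = [2] − [1].
The 5×6 boundary matrix has rank 4 and Smith normal form diag(1,1,1,1).

Now H_k = ker ∂_k / im ∂_{k+1}, so:

  H_0: rank C_0 − rank ∂_1 = 5 − 4 = 1, and the invariant factors of ∂_1 are all 1, so H_0 = Z.
  H_1: rank ker ∂_1 − rank ∂_2 = (6 − 4) − 0 = 2, and there is no ∂_2, so H_1 = Z^2.

H_0 = Z,  H_1 = Z^2.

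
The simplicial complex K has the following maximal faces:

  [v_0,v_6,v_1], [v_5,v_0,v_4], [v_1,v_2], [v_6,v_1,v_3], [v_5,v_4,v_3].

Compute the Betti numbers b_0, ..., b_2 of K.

Take the total order v_0 < v_1 < v_2 < v_3 < v_4 < v_5 < v_6 on the vertex set. Then K (dimension 2) consists of the simplices:

  0-simplices (7): [v_0], [v_1], [v_2], [v_3], [v_4], [v_5], [v_6]
  1-simplices (11): [v_0,v_1], [v_0,v_4], [v_0,v_5], [v_0,v_6], [v_1,v_2], [v_1,v_3], [v_1,v_6], [v_3,v_4], [v_3,v_5], [v_3,v_6], [v_4,v_5]
  2-simplices (4): [v_0,v_1,v_6], [v_0,v_4,v_5], [v_1,v_3,v_6], [v_3,v_4,v_5]

so the chain groups are C_0 ≅ Z^7, C_1 ≅ Z^11, C_2 ≅ Z^4.

Boundary ∂_1: C_1 → C_0 is given by ∂[p,q] = [q] − [p]. For instance
  ∂[v_0,v_6] = [v_6] − [v_0].
The 7×11 boundary matrix has rank 6 and Smith normal form diag(1,1,1,1,1,1).

∂_2: C_2 → C_1 sends each 2-simplex [p,q,r] to [q,r] − [p,r] + [p,q]. For instance
  ∂[v_0,v_4,v_5] = [v_4,v_5] − [v_0,v_5] + [v_0,v_4],
  ∂[v_3,v_4,v_5] = [v_4,v_5] − [v_3,v_5] + [v_3,v_4].
The resulting 11×4 matrix has rank 4, and its Smith normal form has invariant factors (1,1,1,1).

Reading off H_k = ker ∂_k / im ∂_{k+1}:

  H_0: rank C_0 − rank ∂_1 = 7 − 6 = 1, and the invariant factors of ∂_1 are all 1, so H_0 = Z.
  H_1: rank ker ∂_1 − rank ∂_2 = (11 − 6) − 4 = 1, and the invariant factors of ∂_2 are all 1, so H_1 = Z.
  H_2: rank ker ∂_2 − rank ∂_3 = (4 − 4) − 0 = 0, and there is no ∂_3, so H_2 = 0.

As a check, the Euler characteristic is 7 − 11 + 4 = 0, which agrees with 1 − 1 + 0 = 0.

Hence the Betti numbers are b_0 = 1, b_1 = 1, b_2 = 0.

b_0 = 1, b_1 = 1, b_2 = 0.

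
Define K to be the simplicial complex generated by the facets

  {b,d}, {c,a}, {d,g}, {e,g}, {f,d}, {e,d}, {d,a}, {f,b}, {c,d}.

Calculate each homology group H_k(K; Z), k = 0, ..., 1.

Order the vertices as a < b < c < d < e < f < g. Listing each simplex with vertices in this order, K has dimension 1 with simplices:

  0-simplices (7): a, b, c, d, e, f, g
  1-simplices (9): ac, ad, bd, bf, cd, de, df, dg, eg

so the chain groups are C_0 ≅ Z^7, C_1 ≅ Z^9.

∂_1: C_1 → C_0 is given by ∂[p,q] = [q] − [p]. For instance
  ∂bd = d − b.
The 7×9 boundary matrix has rank 6 and Smith normal form diag(1,1,1,1,1,1).

Computing H_k = (kernel of ∂_k) / (image of ∂_{k+1}):

  H_0: rank C_0 − rank ∂_1 = 7 − 6 = 1, and the invariant factors of ∂_1 are all 1, so H_0 ≅ Z.
  H_1: rank ker ∂_1 − rank ∂_2 = (9 − 6) − 0 = 3, and there is no ∂_2, so H_1 ≅ Z^3.

H_0 ≅ Z,  H_1 ≅ Z^3.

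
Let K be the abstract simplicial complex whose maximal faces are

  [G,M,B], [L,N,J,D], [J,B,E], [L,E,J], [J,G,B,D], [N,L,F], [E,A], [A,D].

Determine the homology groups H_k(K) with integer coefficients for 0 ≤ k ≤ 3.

H_0 = Z,  H_1 = Z,  H_2 = 0,  H_3 = 0.

Order the vertices as A < B < D < E < F < G < J < L < M < N. Listing each simplex with vertices in this order, K has dimension 3 with simplices:

  0-simplices (10): A, B, D, E, F, G, J, L, M, N
  1-simplices (20): AD, AE, BD, BE, BG, BJ, BM, DG, DJ, DL, DN, EJ, EL, FL, FN, GJ, GM, JL, JN, LN
  2-simplices (12): BDG, BDJ, BEJ, BGJ, BGM, DGJ, DJL, DJN, DLN, EJL, FLN, JLN
  3-simplices (2): BDGJ, DJLN

giving chain groups C_0 ≅ Z^10, C_1 ≅ Z^20, C_2 ≅ Z^12, C_3 ≅ Z^2.

Boundary ∂_1: C_1 → C_0 is given by ∂[p,q] = [q] − [p]. For instance
  ∂JN = N − J.
The resulting 10×20 matrix has rank 9, and its Smith normal form has invariant factors (1,1,1,1,1,1,1,1,1).

The boundary map ∂_2: C_2 → C_1 sends each 2-simplex [p,q,r] to [q,r] − [p,r] + [p,q]. For instance
  ∂DLN = LN − DN + DL,
  ∂JLN = LN − JN + JL.
This gives a 20×12 integer matrix of rank 10; reducing to Smith normal form yields diagonal entries (1,1,1,1,1,1,1,1,1,1).

The boundary map ∂_3: C_3 → C_2 sends each 3-simplex σ to the alternating sum Σ_i (−1)^i (σ with its i-th vertex removed). For instance
  ∂DJLN = JLN − DLN + DJN − DJL,
  ∂BDGJ = DGJ − BGJ + BDJ − BDG.
The resulting 12×2 matrix has rank 2, and its Smith normal form has invariant factors (1,1).

Reading off H_k = ker ∂_k / im ∂_{k+1}:

  H_0: rank C_0 − rank ∂_1 = 10 − 9 = 1, and the invariant factors of ∂_1 are all 1, so H_0 = Z.
  H_1: rank ker ∂_1 − rank ∂_2 = (20 − 9) − 10 = 1, and the invariant factors of ∂_2 are all 1, so H_1 = Z.
  H_2: rank ker ∂_2 − rank ∂_3 = (12 − 10) − 2 = 0, and the invariant factors of ∂_3 are all 1, so H_2 = 0.
  H_3: rank ker ∂_3 − rank ∂_4 = (2 − 2) − 0 = 0, and there is no ∂_4, so H_3 = 0.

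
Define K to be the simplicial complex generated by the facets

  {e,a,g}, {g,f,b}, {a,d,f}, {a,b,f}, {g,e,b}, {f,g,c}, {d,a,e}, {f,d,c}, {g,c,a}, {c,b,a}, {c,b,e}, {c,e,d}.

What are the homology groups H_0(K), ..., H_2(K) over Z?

H_0 = Z,  H_1 = Z/2,  H_2 = 0.

Fix the vertex order a < b < c < d < e < f < g and write every simplex with vertices in increasing order. Then dim K = 2 and the simplices of K are:

  0-simplices (7): a, b, c, d, e, f, g
  1-simplices (18): ab, ac, ad, ae, af, ag, bc, be, bf, bg, cd, ce, cf, cg, de, df, eg, fg
  2-simplices (12): abc, abf, acg, ade, adf, aeg, bce, beg, bfg, cde, cdf, cfg

giving chain groups C_0 ≅ Z^7, C_1 ≅ Z^18, C_2 ≅ Z^12.

∂_1: C_1 → C_0 sends each edge [p,q] (with p < q) to q − p.
This gives a 7×18 integer matrix of rank 6; reducing to Smith normal form yields diagonal entries (1,1,1,1,1,1).

∂_2: C_2 → C_1 acts by ∂[p,q,r] = [q,r] − [p,r] + [p,q]. For instance
  ∂aeg = eg − ag + ae,
  ∂abc = bc − ac + ab.
The resulting 18×12 matrix has rank 12, and its Smith normal form has invariant factors (1,1,1,1,1,1,1,1,1,1,1,2).

Now H_k = ker ∂_k / im ∂_{k+1}, so:

  H_0: rank C_0 − rank ∂_1 = 7 − 6 = 1, and the invariant factors of ∂_1 are all 1, so H_0 ≅ Z.
  H_1: rank ker ∂_1 − rank ∂_2 = (18 − 6) − 12 = 0, and ∂_2 has invariant factor 2 > 1, so H_1 ≅ Z/2.
  H_2: rank ker ∂_2 − rank ∂_3 = (12 − 12) − 0 = 0, and there is no ∂_3, so H_2 ≅ 0.

As a check, the Euler characteristic is 7 − 18 + 12 = 1, which agrees with 1 − 0 + 0 = 1.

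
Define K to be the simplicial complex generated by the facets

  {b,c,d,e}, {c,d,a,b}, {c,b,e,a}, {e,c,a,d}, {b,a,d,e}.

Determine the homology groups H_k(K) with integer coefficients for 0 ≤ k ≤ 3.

K has 5 vertices, 10 edges, 10 triangles, 5 3-simplices.
rank ∂_0 = 0, rank ∂_1 = 4 ⇒ b_0 = 5 − 0 − 4 = 1; all invariant factors of ∂_1 are 1 so no torsion. So H_0 ≅ Z.
rank ∂_1 = 4, rank ∂_2 = 6 ⇒ b_1 = 10 − 4 − 6 = 0; all invariant factors of ∂_2 are 1 so no torsion. So H_1 ≅ 0.
rank ∂_2 = 6, rank ∂_3 = 4 ⇒ b_2 = 10 − 6 − 4 = 0; all invariant factors of ∂_3 are 1 so no torsion. So H_2 ≅ 0.
rank ∂_3 = 4, rank ∂_4 = 0 ⇒ b_3 = 5 − 4 − 0 = 1. So H_3 ≅ Z.

H_0 ≅ Z,  H_1 = 0,  H_2 = 0,  H_3 ≅ Z.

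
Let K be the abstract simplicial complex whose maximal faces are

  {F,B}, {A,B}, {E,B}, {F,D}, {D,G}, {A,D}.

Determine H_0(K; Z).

H_0 ≅ Z.

Fix the vertex order A < B < D < E < F < G and write every simplex with vertices in increasing order. Then dim K = 1 and the simplices of K are:

  0-simplices (6): A, B, D, E, F, G
  1-simplices (6): AB, AD, BE, BF, DF, DG

Hence C_0 ≅ Z^6, C_1 ≅ Z^6.

Boundary ∂_1: C_1 → C_0 maps an edge to its endpoints' difference, ∂[p,q] = q − p. For instance
  ∂DF = F − D.
The resulting 6×6 matrix has rank 5, and its Smith normal form has invariant factors (1,1,1,1,1).

Computing H_k = (kernel of ∂_k) / (image of ∂_{k+1}):

  H_0: rank C_0 − rank ∂_1 = 6 − 5 = 1, and the invariant factors of ∂_1 are all 1, so H_0 ≅ Z.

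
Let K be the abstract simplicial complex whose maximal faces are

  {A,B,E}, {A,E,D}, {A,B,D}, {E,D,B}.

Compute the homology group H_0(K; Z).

Take the total order A < B < D < E on the vertex set. Then K (dimension 2) consists of the simplices:

  0-simplices (4): A, B, D, E
  1-simplices (6): AB, AD, AE, BD, BE, DE
  2-simplices (4): ABD, ABE, ADE, BDE

so the chain groups are C_0 ≅ Z^4, C_1 ≅ Z^6, C_2 ≅ Z^4.

∂_1: C_1 → C_0 maps an edge to its endpoints' difference, ∂[p,q] = q − p. For instance
  ∂DE = E − D.
The 4×6 boundary matrix has rank 3 and Smith normal form diag(1,1,1).

The boundary map ∂_2: C_2 → C_1 maps a triangle to the signed sum of its edges. For instance
  ∂ABE = BE − AE + AB,
  ∂ABD = BD − AD + AB.
As a 6×4 matrix over Z this has rank 3, with invariant factors (1,1,1).

Now H_k = ker ∂_k / im ∂_{k+1}, so:

  H_0: rank C_0 − rank ∂_1 = 4 − 3 = 1, and the invariant factors of ∂_1 are all 1, so H_0 = Z.

H_0 = Z.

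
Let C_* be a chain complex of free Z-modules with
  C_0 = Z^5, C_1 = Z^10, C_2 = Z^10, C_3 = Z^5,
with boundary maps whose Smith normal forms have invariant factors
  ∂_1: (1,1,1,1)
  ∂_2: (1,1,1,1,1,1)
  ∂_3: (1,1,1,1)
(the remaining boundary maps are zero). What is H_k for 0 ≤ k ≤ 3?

H_0: b_0 = 5 − 0 − 4 = 1; torsion from ∂_1 factors > 1: none. So H_0 = Z.
H_1: b_1 = 10 − 4 − 6 = 0; torsion from ∂_2 factors > 1: none. So H_1 = 0.
H_2: b_2 = 10 − 6 − 4 = 0; torsion from ∂_3 factors > 1: none. So H_2 = 0.
H_3: b_3 = 5 − 4 − 0 = 1; torsion from ∂_4 factors > 1: none. So H_3 = Z.

H_0 = Z,  H_1 = 0,  H_2 = 0,  H_3 = Z.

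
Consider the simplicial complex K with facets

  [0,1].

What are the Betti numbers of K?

b_0 = 1, b_1 = 0.

Order the vertices as 0 < 1. Listing each simplex with vertices in this order, K has dimension 1 with simplices:

  0-simplices (2): [0], [1]
  1-simplices (1): [0,1]

Hence C_0 ≅ Z^2, C_1 ≅ Z^1.

The boundary map ∂_1: C_1 → C_0 maps an edge to its endpoints' difference, ∂[p,q] = q − p.
The resulting 2×1 matrix has rank 1, and its Smith normal form has invariant factors (1).

Computing H_k = (kernel of ∂_k) / (image of ∂_{k+1}):

  H_0: rank C_0 − rank ∂_1 = 2 − 1 = 1, and the invariant factors of ∂_1 are all 1, so H_0 = Z.
  H_1: rank ker ∂_1 − rank ∂_2 = (1 − 1) − 0 = 0, and there is no ∂_2, so H_1 = 0.

Hence the Betti numbers are b_0 = 1, b_1 = 0.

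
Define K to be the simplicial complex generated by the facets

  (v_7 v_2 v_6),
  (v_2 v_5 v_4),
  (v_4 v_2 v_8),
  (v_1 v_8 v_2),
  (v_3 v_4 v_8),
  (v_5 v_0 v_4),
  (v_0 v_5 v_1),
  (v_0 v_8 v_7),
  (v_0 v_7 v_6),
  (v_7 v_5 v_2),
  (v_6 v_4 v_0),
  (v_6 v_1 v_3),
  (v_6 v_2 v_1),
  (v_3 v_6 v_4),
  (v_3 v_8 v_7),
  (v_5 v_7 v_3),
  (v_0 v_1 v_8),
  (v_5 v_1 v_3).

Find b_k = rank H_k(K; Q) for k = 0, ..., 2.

b_0 = 1, b_1 = 2, b_2 = 1.

Order the vertices as v_0 < v_1 < v_2 < v_3 < v_4 < v_5 < v_6 < v_7 < v_8. Listing each simplex with vertices in this order, K has dimension 2 with simplices:

  0-simplices (9): [v_0], [v_1], [v_2], [v_3], [v_4], [v_5], [v_6], [v_7], [v_8]
  1-simplices (27): (27 of them)
  2-simplices (18): (18 of them)

so the chain groups are C_0 ≅ Z^9, C_1 ≅ Z^27, C_2 ≅ Z^18.

Boundary ∂_1: C_1 → C_0 sends each edge [p,q] (with p < q) to q − p.
As a 9×27 matrix over Z this has rank 8, with invariant factors (1,1,1,1,1,1,1,1).

Boundary ∂_2: C_2 → C_1 sends each 2-simplex [p,q,r] to [q,r] − [p,r] + [p,q]. For instance
  ∂[v_1,v_2,v_6] = [v_2,v_6] − [v_1,v_6] + [v_1,v_2],
  ∂[v_0,v_4,v_5] = [v_4,v_5] − [v_0,v_5] + [v_0,v_4].
As a 27×18 matrix over Z this has rank 17, with invariant factors (1,1,1,1,1,1,1,1,1,1,1,1,1,1,1,1,1).

From H_k ≅ ker(∂_k) / im(∂_{k+1}) we obtain:

  H_0: rank C_0 − rank ∂_1 = 9 − 8 = 1, and the invariant factors of ∂_1 are all 1, so H_0 = Z.
  H_1: rank ker ∂_1 − rank ∂_2 = (27 − 8) − 17 = 2, and the invariant factors of ∂_2 are all 1, so H_1 = Z^2.
  H_2: rank ker ∂_2 − rank ∂_3 = (18 − 17) − 0 = 1, and there is no ∂_3, so H_2 = Z.

(K is a triangulation of the torus T^2.)

Hence the Betti numbers are b_0 = 1, b_1 = 2, b_2 = 1.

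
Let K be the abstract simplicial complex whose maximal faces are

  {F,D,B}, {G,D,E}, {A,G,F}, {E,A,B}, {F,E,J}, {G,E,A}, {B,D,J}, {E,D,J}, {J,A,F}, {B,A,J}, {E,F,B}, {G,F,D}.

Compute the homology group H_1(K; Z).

Fix the vertex order A < B < D < E < F < G < J and write every simplex with vertices in increasing order. Then dim K = 2 and the simplices of K are:

  0-simplices (7): A, B, D, E, F, G, J
  1-simplices (18): AB, AE, AF, AG, AJ, BD, BE, BF, BJ, DE, DF, DG, DJ, EF, EG, EJ, FG, FJ
  2-simplices (12): ABE, ABJ, AEG, AFG, AFJ, BDF, BDJ, BEF, DEG, DEJ, DFG, EFJ

so the chain groups are C_0 ≅ Z^7, C_1 ≅ Z^18, C_2 ≅ Z^12.

Boundary ∂_1: C_1 → C_0 is given by ∂[p,q] = [q] − [p].
As a 7×18 matrix over Z this has rank 6, with invariant factors (1,1,1,1,1,1).

∂_2: C_2 → C_1 maps a triangle to the signed sum of its edges. For instance
  ∂ABJ = BJ − AJ + AB,
  ∂BDJ = DJ − BJ + BD.
The 18×12 boundary matrix has rank 12 and Smith normal form diag(1,1,1,1,1,1,1,1,1,1,1,2).

Reading off H_k = ker ∂_k / im ∂_{k+1}:

  H_1: rank ker ∂_1 − rank ∂_2 = (18 − 6) − 12 = 0, and ∂_2 has invariant factor 2 > 1, so H_1 = Z/2.

(K is a triangulation of the real projective plane RP^2.)

H_1 = Z/2.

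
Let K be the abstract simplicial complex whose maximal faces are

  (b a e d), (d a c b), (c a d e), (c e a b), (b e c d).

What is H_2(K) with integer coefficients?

Order the vertices as a < b < c < d < e. Listing each simplex with vertices in this order, K has dimension 3 with simplices:

  0-simplices (5): a, b, c, d, e
  1-simplices (10): ab, ac, ad, ae, bc, bd, be, cd, ce, de
  2-simplices (10): abc, abd, abe, acd, ace, ade, bcd, bce, bde, cde
  3-simplices (5): abcd, abce, abde, acde, bcde

Hence C_0 ≅ Z^5, C_1 ≅ Z^10, C_2 ≅ Z^10, C_3 ≅ Z^5.

Boundary ∂_1: C_1 → C_0 sends each edge [p,q] (with p < q) to q − p. For instance
  ∂ab = b − a.
This gives a 5×10 integer matrix of rank 4; reducing to Smith normal form yields diagonal entries (1,1,1,1).

The boundary map ∂_2: C_2 → C_1 sends each 2-simplex [p,q,r] to [q,r] − [p,r] + [p,q]. For instance
  ∂bce = ce − be + bc,
  ∂ade = de − ae + ad.
The 10×10 boundary matrix has rank 6 and Smith normal form diag(1,1,1,1,1,1).

∂_3: C_3 → C_2 sends each 3-simplex σ to the alternating sum Σ_i (−1)^i (σ with its i-th vertex removed). For instance
  ∂abde = bde − ade + abe − abd,
  ∂abcd = bcd − acd + abd − abc.
As a 10×5 matrix over Z this has rank 4, with invariant factors (1,1,1,1).

From H_k ≅ ker(∂_k) / im(∂_{k+1}) we obtain:

  H_2: rank ker ∂_2 − rank ∂_3 = (10 − 6) − 4 = 0, and the invariant factors of ∂_3 are all 1, so H_2 = 0.

H_2 ≅ 0.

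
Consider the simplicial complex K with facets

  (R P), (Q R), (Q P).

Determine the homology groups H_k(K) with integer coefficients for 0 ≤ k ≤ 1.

H_0 = Z,  H_1 = Z.

Take the total order P < Q < R on the vertex set. Then K (dimension 1) consists of the simplices:

  0-simplices (3): P, Q, R
  1-simplices (3): PQ, PR, QR

giving chain groups C_0 ≅ Z^3, C_1 ≅ Z^3.

∂_1: C_1 → C_0 sends each edge [p,q] (with p < q) to q − p. For instance
  ∂PR = R − P.
This gives a 3×3 integer matrix of rank 2; reducing to Smith normal form yields diagonal entries (1,1).

From H_k ≅ ker(∂_k) / im(∂_{k+1}) we obtain:

  H_0: rank C_0 − rank ∂_1 = 3 − 2 = 1, and the invariant factors of ∂_1 are all 1, so H_0 ≅ Z.
  H_1: rank ker ∂_1 − rank ∂_2 = (3 − 2) − 0 = 1, and there is no ∂_2, so H_1 ≅ Z.

(K is a triangulation of the circle S^1.)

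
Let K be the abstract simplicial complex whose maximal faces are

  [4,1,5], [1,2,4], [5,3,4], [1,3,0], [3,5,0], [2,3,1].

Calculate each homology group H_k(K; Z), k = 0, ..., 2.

Take the total order 0 < 1 < 2 < 3 < 4 < 5 on the vertex set. Then K (dimension 2) consists of the simplices:

  0-simplices (6): [0], [1], [2], [3], [4], [5]
  1-simplices (12): [0,1], [0,3], [0,5], [1,2], [1,3], [1,4], [1,5], [2,3], [2,4], [3,4], [3,5], [4,5]
  2-simplices (6): [0,1,3], [0,3,5], [1,2,3], [1,2,4], [1,4,5], [3,4,5]

so the chain groups are C_0 ≅ Z^6, C_1 ≅ Z^12, C_2 ≅ Z^6.

The boundary map ∂_1: C_1 → C_0 sends each edge [p,q] (with p < q) to q − p. For instance
  ∂[1,4] = [4] − [1].
The resulting 6×12 matrix has rank 5, and its Smith normal form has invariant factors (1,1,1,1,1).

Boundary ∂_2: C_2 → C_1 acts by ∂[p,q,r] = [q,r] − [p,r] + [p,q]. For instance
  ∂[0,1,3] = [1,3] − [0,3] + [0,1],
  ∂[0,3,5] = [3,5] − [0,5] + [0,3].
The resulting 12×6 matrix has rank 6, and its Smith normal form has invariant factors (1,1,1,1,1,1).

Now H_k = ker ∂_k / im ∂_{k+1}, so:

  H_0: rank C_0 − rank ∂_1 = 6 − 5 = 1, and the invariant factors of ∂_1 are all 1, so H_0 = Z.
  H_1: rank ker ∂_1 − rank ∂_2 = (12 − 5) − 6 = 1, and the invariant factors of ∂_2 are all 1, so H_1 = Z.
  H_2: rank ker ∂_2 − rank ∂_3 = (6 − 6) − 0 = 0, and there is no ∂_3, so H_2 = 0.

H_0 = Z,  H_1 = Z,  H_2 = 0.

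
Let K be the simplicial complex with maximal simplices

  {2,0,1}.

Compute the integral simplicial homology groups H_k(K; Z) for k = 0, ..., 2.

H_0 = Z,  H_1 = 0,  H_2 = 0.

We work with the vertex ordering 0 < 1 < 2. The simplices of K, each written with vertices in increasing order, are:

  0-simplices (3): [0], [1], [2]
  1-simplices (3): [0,1], [0,2], [1,2]
  2-simplices (1): [0,1,2]

so the chain groups are C_0 ≅ Z^3, C_1 ≅ Z^3, C_2 ≅ Z^1.

The boundary map ∂_1: C_1 → C_0 maps an edge to its endpoints' difference, ∂[p,q] = q − p. For instance
  ∂[0,1] = [1] − [0].
This gives a 3×3 integer matrix of rank 2; reducing to Smith normal form yields diagonal entries (1,1).

The boundary map ∂_2: C_2 → C_1 acts by ∂[p,q,r] = [q,r] − [p,r] + [p,q]. For instance
  ∂[0,1,2] = [1,2] − [0,2] + [0,1].
The 3×1 boundary matrix has rank 1 and Smith normal form diag(1).

Now H_k = ker ∂_k / im ∂_{k+1}, so:

  H_0: rank C_0 − rank ∂_1 = 3 − 2 = 1, and the invariant factors of ∂_1 are all 1, so H_0 = Z.
  H_1: rank ker ∂_1 − rank ∂_2 = (3 − 2) − 1 = 0, and the invariant factors of ∂_2 are all 1, so H_1 = 0.
  H_2: rank ker ∂_2 − rank ∂_3 = (1 − 1) − 0 = 0, and there is no ∂_3, so H_2 = 0.

(K is a triangulation of the 2-simplex.)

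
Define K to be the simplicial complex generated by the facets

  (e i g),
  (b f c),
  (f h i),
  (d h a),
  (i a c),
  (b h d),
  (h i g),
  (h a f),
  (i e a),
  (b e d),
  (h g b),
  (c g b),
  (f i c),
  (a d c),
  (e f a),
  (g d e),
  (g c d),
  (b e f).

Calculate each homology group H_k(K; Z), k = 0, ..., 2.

H_0 ≅ Z,  H_1 ≅ Z × Z/2,  H_2 = 0.

Order the vertices as a < b < c < d < e < f < g < h < i. Listing each simplex with vertices in this order, K has dimension 2 with simplices:

  0-simplices (9): a, b, c, d, e, f, g, h, i
  1-simplices (27): ac, ad, ae, af, ah, ai, bc, bd, be, bf, bg, bh, cd, cf, cg, ci, de, dg, dh, ef, eg, ei, fh, fi, gh, gi, hi
  2-simplices (18): acd, aci, adh, aef, aei, afh, bcf, bcg, bde, bdh, bef, bgh, cdg, cfi, deg, egi, fhi, ghi

so the chain groups are C_0 ≅ Z^9, C_1 ≅ Z^27, C_2 ≅ Z^18.

∂_1: C_1 → C_0 sends each edge [p,q] (with p < q) to q − p. For instance
  ∂ef = f − e.
This gives a 9×27 integer matrix of rank 8; reducing to Smith normal form yields diagonal entries (1,1,1,1,1,1,1,1).

Boundary ∂_2: C_2 → C_1 sends each 2-simplex [p,q,r] to [q,r] − [p,r] + [p,q]. For instance
  ∂fhi = hi − fi + fh,
  ∂ghi = hi − gi + gh.
As a 27×18 matrix over Z this has rank 18, with invariant factors (1,1,1,1,1,1,1,1,1,1,1,1,1,1,1,1,1,2).

From H_k ≅ ker(∂_k) / im(∂_{k+1}) we obtain:

  H_0: rank C_0 − rank ∂_1 = 9 − 8 = 1, and the invariant factors of ∂_1 are all 1, so H_0 = Z.
  H_1: rank ker ∂_1 − rank ∂_2 = (27 − 8) − 18 = 1, and ∂_2 has invariant factor 2 > 1, so H_1 = Z × Z/2.
  H_2: rank ker ∂_2 − rank ∂_3 = (18 − 18) − 0 = 0, and there is no ∂_3, so H_2 = 0.

As a check, the Euler characteristic is 9 − 27 + 18 = 0, which agrees with 1 − 1 + 0 = 0.
(K is a triangulation of the Klein bottle.)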